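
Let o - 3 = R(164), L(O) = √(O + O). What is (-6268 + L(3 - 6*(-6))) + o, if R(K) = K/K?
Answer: -6264 + √78 ≈ -6255.2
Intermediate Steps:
R(K) = 1
L(O) = √2*√O (L(O) = √(2*O) = √2*√O)
o = 4 (o = 3 + 1 = 4)
(-6268 + L(3 - 6*(-6))) + o = (-6268 + √2*√(3 - 6*(-6))) + 4 = (-6268 + √2*√(3 + 36)) + 4 = (-6268 + √2*√39) + 4 = (-6268 + √78) + 4 = -6264 + √78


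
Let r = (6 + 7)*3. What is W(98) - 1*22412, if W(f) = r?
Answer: -22373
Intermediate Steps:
r = 39 (r = 13*3 = 39)
W(f) = 39
W(98) - 1*22412 = 39 - 1*22412 = 39 - 22412 = -22373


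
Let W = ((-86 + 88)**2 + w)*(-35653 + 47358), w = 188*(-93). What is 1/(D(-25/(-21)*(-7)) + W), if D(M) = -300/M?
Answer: -1/204603364 ≈ -4.8875e-9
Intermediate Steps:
w = -17484
W = -204603400 (W = ((-86 + 88)**2 - 17484)*(-35653 + 47358) = (2**2 - 17484)*11705 = (4 - 17484)*11705 = -17480*11705 = -204603400)
1/(D(-25/(-21)*(-7)) + W) = 1/(-300/(-25/(-21)*(-7)) - 204603400) = 1/(-300/(-25*(-1/21)*(-7)) - 204603400) = 1/(-300/((25/21)*(-7)) - 204603400) = 1/(-300/(-25/3) - 204603400) = 1/(-300*(-3/25) - 204603400) = 1/(36 - 204603400) = 1/(-204603364) = -1/204603364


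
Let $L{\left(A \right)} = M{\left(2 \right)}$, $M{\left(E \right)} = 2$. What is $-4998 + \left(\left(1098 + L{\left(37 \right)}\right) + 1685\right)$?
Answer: $-2213$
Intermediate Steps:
$L{\left(A \right)} = 2$
$-4998 + \left(\left(1098 + L{\left(37 \right)}\right) + 1685\right) = -4998 + \left(\left(1098 + 2\right) + 1685\right) = -4998 + \left(1100 + 1685\right) = -4998 + 2785 = -2213$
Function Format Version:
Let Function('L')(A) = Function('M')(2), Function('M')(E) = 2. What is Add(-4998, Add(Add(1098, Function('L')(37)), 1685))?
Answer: -2213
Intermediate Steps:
Function('L')(A) = 2
Add(-4998, Add(Add(1098, Function('L')(37)), 1685)) = Add(-4998, Add(Add(1098, 2), 1685)) = Add(-4998, Add(1100, 1685)) = Add(-4998, 2785) = -2213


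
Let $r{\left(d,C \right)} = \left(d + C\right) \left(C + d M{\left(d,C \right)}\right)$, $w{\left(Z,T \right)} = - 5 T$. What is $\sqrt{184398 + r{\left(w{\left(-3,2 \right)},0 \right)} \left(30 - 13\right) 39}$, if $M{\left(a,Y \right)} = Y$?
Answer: $\sqrt{184398} \approx 429.42$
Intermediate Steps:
$r{\left(d,C \right)} = \left(C + d\right) \left(C + C d\right)$ ($r{\left(d,C \right)} = \left(d + C\right) \left(C + d C\right) = \left(C + d\right) \left(C + C d\right)$)
$\sqrt{184398 + r{\left(w{\left(-3,2 \right)},0 \right)} \left(30 - 13\right) 39} = \sqrt{184398 + 0 \left(0 - 10 + \left(\left(-5\right) 2\right)^{2} + 0 \left(\left(-5\right) 2\right)\right) \left(30 - 13\right) 39} = \sqrt{184398 + 0 \left(0 - 10 + \left(-10\right)^{2} + 0 \left(-10\right)\right) 17 \cdot 39} = \sqrt{184398 + 0 \left(0 - 10 + 100 + 0\right) 663} = \sqrt{184398 + 0 \cdot 90 \cdot 663} = \sqrt{184398 + 0 \cdot 663} = \sqrt{184398 + 0} = \sqrt{184398}$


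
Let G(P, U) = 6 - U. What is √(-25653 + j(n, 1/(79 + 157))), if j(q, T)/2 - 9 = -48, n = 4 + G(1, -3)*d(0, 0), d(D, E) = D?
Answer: 3*I*√2859 ≈ 160.41*I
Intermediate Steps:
n = 4 (n = 4 + (6 - 1*(-3))*0 = 4 + (6 + 3)*0 = 4 + 9*0 = 4 + 0 = 4)
j(q, T) = -78 (j(q, T) = 18 + 2*(-48) = 18 - 96 = -78)
√(-25653 + j(n, 1/(79 + 157))) = √(-25653 - 78) = √(-25731) = 3*I*√2859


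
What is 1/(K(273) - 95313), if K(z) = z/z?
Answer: -1/95312 ≈ -1.0492e-5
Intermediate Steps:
K(z) = 1
1/(K(273) - 95313) = 1/(1 - 95313) = 1/(-95312) = -1/95312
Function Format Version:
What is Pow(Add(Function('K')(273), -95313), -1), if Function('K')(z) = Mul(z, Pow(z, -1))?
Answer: Rational(-1, 95312) ≈ -1.0492e-5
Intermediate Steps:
Function('K')(z) = 1
Pow(Add(Function('K')(273), -95313), -1) = Pow(Add(1, -95313), -1) = Pow(-95312, -1) = Rational(-1, 95312)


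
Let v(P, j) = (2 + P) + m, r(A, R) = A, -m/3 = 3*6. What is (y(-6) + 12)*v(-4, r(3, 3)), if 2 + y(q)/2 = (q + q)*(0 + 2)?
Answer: 2240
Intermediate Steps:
m = -54 (m = -9*6 = -3*18 = -54)
v(P, j) = -52 + P (v(P, j) = (2 + P) - 54 = -52 + P)
y(q) = -4 + 8*q (y(q) = -4 + 2*((q + q)*(0 + 2)) = -4 + 2*((2*q)*2) = -4 + 2*(4*q) = -4 + 8*q)
(y(-6) + 12)*v(-4, r(3, 3)) = ((-4 + 8*(-6)) + 12)*(-52 - 4) = ((-4 - 48) + 12)*(-56) = (-52 + 12)*(-56) = -40*(-56) = 2240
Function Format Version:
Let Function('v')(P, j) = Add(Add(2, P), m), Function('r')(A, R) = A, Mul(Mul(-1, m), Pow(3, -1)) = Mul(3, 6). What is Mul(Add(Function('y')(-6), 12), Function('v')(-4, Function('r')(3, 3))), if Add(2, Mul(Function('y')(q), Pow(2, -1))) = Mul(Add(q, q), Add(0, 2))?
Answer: 2240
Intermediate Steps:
m = -54 (m = Mul(-3, Mul(3, 6)) = Mul(-3, 18) = -54)
Function('v')(P, j) = Add(-52, P) (Function('v')(P, j) = Add(Add(2, P), -54) = Add(-52, P))
Function('y')(q) = Add(-4, Mul(8, q)) (Function('y')(q) = Add(-4, Mul(2, Mul(Add(q, q), Add(0, 2)))) = Add(-4, Mul(2, Mul(Mul(2, q), 2))) = Add(-4, Mul(2, Mul(4, q))) = Add(-4, Mul(8, q)))
Mul(Add(Function('y')(-6), 12), Function('v')(-4, Function('r')(3, 3))) = Mul(Add(Add(-4, Mul(8, -6)), 12), Add(-52, -4)) = Mul(Add(Add(-4, -48), 12), -56) = Mul(Add(-52, 12), -56) = Mul(-40, -56) = 2240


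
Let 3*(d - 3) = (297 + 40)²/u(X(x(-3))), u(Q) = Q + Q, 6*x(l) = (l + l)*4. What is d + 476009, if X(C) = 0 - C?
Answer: 11537857/24 ≈ 4.8074e+5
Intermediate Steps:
x(l) = 4*l/3 (x(l) = ((l + l)*4)/6 = ((2*l)*4)/6 = (8*l)/6 = 4*l/3)
X(C) = -C
u(Q) = 2*Q
d = 113641/24 (d = 3 + ((297 + 40)²/((2*(-4*(-3)/3))))/3 = 3 + (337²/((2*(-1*(-4)))))/3 = 3 + (113569/((2*4)))/3 = 3 + (113569/8)/3 = 3 + (113569*(⅛))/3 = 3 + (⅓)*(113569/8) = 3 + 113569/24 = 113641/24 ≈ 4735.0)
d + 476009 = 113641/24 + 476009 = 11537857/24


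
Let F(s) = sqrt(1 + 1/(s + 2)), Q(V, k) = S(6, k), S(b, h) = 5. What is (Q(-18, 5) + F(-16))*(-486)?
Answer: -2430 - 243*sqrt(182)/7 ≈ -2898.3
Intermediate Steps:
Q(V, k) = 5
F(s) = sqrt(1 + 1/(2 + s))
(Q(-18, 5) + F(-16))*(-486) = (5 + sqrt((3 - 16)/(2 - 16)))*(-486) = (5 + sqrt(-13/(-14)))*(-486) = (5 + sqrt(-1/14*(-13)))*(-486) = (5 + sqrt(13/14))*(-486) = (5 + sqrt(182)/14)*(-486) = -2430 - 243*sqrt(182)/7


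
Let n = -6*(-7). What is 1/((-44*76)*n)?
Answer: -1/140448 ≈ -7.1201e-6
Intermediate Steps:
n = 42
1/((-44*76)*n) = 1/(-44*76*42) = 1/(-3344*42) = 1/(-140448) = -1/140448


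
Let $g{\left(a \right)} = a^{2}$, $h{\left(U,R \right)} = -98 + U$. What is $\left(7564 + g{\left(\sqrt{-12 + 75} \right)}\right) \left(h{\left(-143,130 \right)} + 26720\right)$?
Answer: $201955333$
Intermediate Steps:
$\left(7564 + g{\left(\sqrt{-12 + 75} \right)}\right) \left(h{\left(-143,130 \right)} + 26720\right) = \left(7564 + \left(\sqrt{-12 + 75}\right)^{2}\right) \left(\left(-98 - 143\right) + 26720\right) = \left(7564 + \left(\sqrt{63}\right)^{2}\right) \left(-241 + 26720\right) = \left(7564 + \left(3 \sqrt{7}\right)^{2}\right) 26479 = \left(7564 + 63\right) 26479 = 7627 \cdot 26479 = 201955333$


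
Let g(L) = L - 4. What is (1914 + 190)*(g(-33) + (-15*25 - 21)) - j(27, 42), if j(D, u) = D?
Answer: -911059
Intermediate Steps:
g(L) = -4 + L
(1914 + 190)*(g(-33) + (-15*25 - 21)) - j(27, 42) = (1914 + 190)*((-4 - 33) + (-15*25 - 21)) - 1*27 = 2104*(-37 + (-375 - 21)) - 27 = 2104*(-37 - 396) - 27 = 2104*(-433) - 27 = -911032 - 27 = -911059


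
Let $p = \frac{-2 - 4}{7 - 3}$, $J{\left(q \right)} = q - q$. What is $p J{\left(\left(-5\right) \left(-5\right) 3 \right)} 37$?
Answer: $0$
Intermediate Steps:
$J{\left(q \right)} = 0$
$p = - \frac{3}{2}$ ($p = - \frac{6}{4} = \left(-6\right) \frac{1}{4} = - \frac{3}{2} \approx -1.5$)
$p J{\left(\left(-5\right) \left(-5\right) 3 \right)} 37 = \left(- \frac{3}{2}\right) 0 \cdot 37 = 0 \cdot 37 = 0$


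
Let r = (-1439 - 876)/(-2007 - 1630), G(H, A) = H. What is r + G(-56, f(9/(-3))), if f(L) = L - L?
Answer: -201357/3637 ≈ -55.363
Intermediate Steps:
f(L) = 0
r = 2315/3637 (r = -2315/(-3637) = -2315*(-1/3637) = 2315/3637 ≈ 0.63651)
r + G(-56, f(9/(-3))) = 2315/3637 - 56 = -201357/3637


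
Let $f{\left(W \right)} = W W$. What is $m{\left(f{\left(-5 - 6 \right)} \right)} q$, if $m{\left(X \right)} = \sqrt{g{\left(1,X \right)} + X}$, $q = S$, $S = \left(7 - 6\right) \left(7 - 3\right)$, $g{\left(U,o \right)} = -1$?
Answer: $8 \sqrt{30} \approx 43.818$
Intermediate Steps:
$f{\left(W \right)} = W^{2}$
$S = 4$ ($S = 1 \cdot 4 = 4$)
$q = 4$
$m{\left(X \right)} = \sqrt{-1 + X}$
$m{\left(f{\left(-5 - 6 \right)} \right)} q = \sqrt{-1 + \left(-5 - 6\right)^{2}} \cdot 4 = \sqrt{-1 + \left(-11\right)^{2}} \cdot 4 = \sqrt{-1 + 121} \cdot 4 = \sqrt{120} \cdot 4 = 2 \sqrt{30} \cdot 4 = 8 \sqrt{30}$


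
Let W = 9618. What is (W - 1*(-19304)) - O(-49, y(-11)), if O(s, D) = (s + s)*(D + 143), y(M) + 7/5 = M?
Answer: 208604/5 ≈ 41721.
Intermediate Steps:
y(M) = -7/5 + M
O(s, D) = 2*s*(143 + D) (O(s, D) = (2*s)*(143 + D) = 2*s*(143 + D))
(W - 1*(-19304)) - O(-49, y(-11)) = (9618 - 1*(-19304)) - 2*(-49)*(143 + (-7/5 - 11)) = (9618 + 19304) - 2*(-49)*(143 - 62/5) = 28922 - 2*(-49)*653/5 = 28922 - 1*(-63994/5) = 28922 + 63994/5 = 208604/5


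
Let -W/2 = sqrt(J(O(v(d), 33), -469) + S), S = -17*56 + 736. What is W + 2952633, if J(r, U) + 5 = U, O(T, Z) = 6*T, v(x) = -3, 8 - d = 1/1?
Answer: 2952633 - 2*I*sqrt(690) ≈ 2.9526e+6 - 52.536*I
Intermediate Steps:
d = 7 (d = 8 - 1/1 = 8 - 1 = 7)
S = -216 (S = -952 + 736 = -216)
J(r, U) = -5 + U
W = -2*I*sqrt(690) (W = -2*sqrt((-5 - 469) - 216) = -2*sqrt(-474 - 216) = -2*I*sqrt(690) ≈ -52.536*I)
W + 2952633 = -2*I*sqrt(690) + 2952633 = 2952633 - 2*I*sqrt(690)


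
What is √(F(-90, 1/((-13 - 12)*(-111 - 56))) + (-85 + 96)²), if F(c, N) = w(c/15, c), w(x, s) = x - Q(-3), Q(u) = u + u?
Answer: 11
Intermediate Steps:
Q(u) = 2*u
w(x, s) = 6 + x (w(x, s) = x - 2*(-3) = x - 1*(-6) = x + 6 = 6 + x)
F(c, N) = 6 + c/15
√(F(-90, 1/((-13 - 12)*(-111 - 56))) + (-85 + 96)²) = √((6 + (1/15)*(-90)) + (-85 + 96)²) = √((6 - 6) + 11²) = √(0 + 121) = √121 = 11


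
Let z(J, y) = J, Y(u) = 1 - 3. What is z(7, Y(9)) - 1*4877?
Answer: -4870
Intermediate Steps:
Y(u) = -2
z(7, Y(9)) - 1*4877 = 7 - 1*4877 = 7 - 4877 = -4870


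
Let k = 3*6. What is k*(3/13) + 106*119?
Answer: 164036/13 ≈ 12618.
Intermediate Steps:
k = 18
k*(3/13) + 106*119 = 18*(3/13) + 106*119 = 18*(3*(1/13)) + 12614 = 18*(3/13) + 12614 = 54/13 + 12614 = 164036/13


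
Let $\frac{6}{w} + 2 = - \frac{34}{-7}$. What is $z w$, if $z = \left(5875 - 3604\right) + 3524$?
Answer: $\frac{24339}{2} \approx 12170.0$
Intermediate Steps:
$z = 5795$ ($z = 2271 + 3524 = 5795$)
$w = \frac{21}{10}$ ($w = \frac{6}{-2 - \frac{34}{-7}} = \frac{6}{-2 - - \frac{34}{7}} = \frac{6}{-2 + \frac{34}{7}} = \frac{6}{\frac{20}{7}} = 6 \cdot \frac{7}{20} = \frac{21}{10} \approx 2.1$)
$z w = 5795 \cdot \frac{21}{10} = \frac{24339}{2}$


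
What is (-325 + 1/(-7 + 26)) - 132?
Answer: -8682/19 ≈ -456.95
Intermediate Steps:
(-325 + 1/(-7 + 26)) - 132 = (-325 + 1/19) - 132 = -6174/19 - 132 = -8682/19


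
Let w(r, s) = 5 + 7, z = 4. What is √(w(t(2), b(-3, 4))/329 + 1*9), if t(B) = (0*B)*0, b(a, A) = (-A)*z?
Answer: √978117/329 ≈ 3.0061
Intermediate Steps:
b(a, A) = -4*A (b(a, A) = -A*4 = -4*A)
t(B) = 0 (t(B) = 0*0 = 0)
w(r, s) = 12
√(w(t(2), b(-3, 4))/329 + 1*9) = √(12/329 + 1*9) = √(12*(1/329) + 9) = √(12/329 + 9) = √(2973/329) = √978117/329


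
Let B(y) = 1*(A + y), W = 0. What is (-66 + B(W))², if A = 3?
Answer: 3969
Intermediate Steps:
B(y) = 3 + y (B(y) = 1*(3 + y) = 3 + y)
(-66 + B(W))² = (-66 + (3 + 0))² = (-66 + 3)² = (-63)² = 3969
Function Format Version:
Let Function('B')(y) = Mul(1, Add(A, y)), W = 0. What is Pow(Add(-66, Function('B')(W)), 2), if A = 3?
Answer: 3969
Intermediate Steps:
Function('B')(y) = Add(3, y) (Function('B')(y) = Mul(1, Add(3, y)) = Add(3, y))
Pow(Add(-66, Function('B')(W)), 2) = Pow(Add(-66, Add(3, 0)), 2) = Pow(Add(-66, 3), 2) = Pow(-63, 2) = 3969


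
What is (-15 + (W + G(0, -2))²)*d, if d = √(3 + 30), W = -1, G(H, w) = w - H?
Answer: -6*√33 ≈ -34.467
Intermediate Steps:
d = √33 ≈ 5.7446
(-15 + (W + G(0, -2))²)*d = (-15 + (-1 + (-2 - 1*0))²)*√33 = (-15 + (-1 + (-2 + 0))²)*√33 = (-15 + (-1 - 2)²)*√33 = (-15 + (-3)²)*√33 = (-15 + 9)*√33 = -6*√33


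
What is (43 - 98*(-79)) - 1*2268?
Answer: 5517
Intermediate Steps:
(43 - 98*(-79)) - 1*2268 = (43 + 7742) - 2268 = 7785 - 2268 = 5517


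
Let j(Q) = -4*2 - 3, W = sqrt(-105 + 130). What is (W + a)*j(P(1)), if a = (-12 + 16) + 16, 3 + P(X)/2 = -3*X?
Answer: -275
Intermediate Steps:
P(X) = -6 - 6*X (P(X) = -6 + 2*(-3*X) = -6 - 6*X)
W = 5 (W = sqrt(25) = 5)
j(Q) = -11 (j(Q) = -8 - 3 = -11)
a = 20 (a = 4 + 16 = 20)
(W + a)*j(P(1)) = (5 + 20)*(-11) = 25*(-11) = -275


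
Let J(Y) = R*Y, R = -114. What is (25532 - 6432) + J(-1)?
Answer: 19214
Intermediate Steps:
J(Y) = -114*Y
(25532 - 6432) + J(-1) = (25532 - 6432) - 114*(-1) = 19100 + 114 = 19214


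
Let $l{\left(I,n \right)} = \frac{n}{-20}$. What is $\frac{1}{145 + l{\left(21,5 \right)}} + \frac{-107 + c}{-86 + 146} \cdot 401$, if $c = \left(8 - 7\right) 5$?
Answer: $- \frac{3947003}{5790} \approx -681.69$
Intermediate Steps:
$l{\left(I,n \right)} = - \frac{n}{20}$ ($l{\left(I,n \right)} = n \left(- \frac{1}{20}\right) = - \frac{n}{20}$)
$c = 5$ ($c = 1 \cdot 5 = 5$)
$\frac{1}{145 + l{\left(21,5 \right)}} + \frac{-107 + c}{-86 + 146} \cdot 401 = \frac{1}{145 - \frac{1}{4}} + \frac{-107 + 5}{-86 + 146} \cdot 401 = \frac{1}{145 - \frac{1}{4}} + - \frac{102}{60} \cdot 401 = \frac{1}{\frac{579}{4}} + \left(-102\right) \frac{1}{60} \cdot 401 = \frac{4}{579} - \frac{6817}{10} = - \frac{3947003}{5790}$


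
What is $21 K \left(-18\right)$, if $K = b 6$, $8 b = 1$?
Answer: $- \frac{567}{2} \approx -283.5$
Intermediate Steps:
$b = \frac{1}{8}$ ($b = \frac{1}{8} \cdot 1 = \frac{1}{8} \approx 0.125$)
$K = \frac{3}{4}$ ($K = \frac{1}{8} \cdot 6 = \frac{3}{4} \approx 0.75$)
$21 K \left(-18\right) = 21 \cdot \frac{3}{4} \left(-18\right) = \frac{63}{4} \left(-18\right) = - \frac{567}{2}$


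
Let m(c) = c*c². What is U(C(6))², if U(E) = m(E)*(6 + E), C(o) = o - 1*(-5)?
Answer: 511981129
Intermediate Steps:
C(o) = 5 + o (C(o) = o + 5 = 5 + o)
m(c) = c³
U(E) = E³*(6 + E)
U(C(6))² = ((5 + 6)³*(6 + (5 + 6)))² = (11³*(6 + 11))² = (1331*17)² = 22627² = 511981129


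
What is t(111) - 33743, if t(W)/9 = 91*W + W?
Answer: 58165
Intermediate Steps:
t(W) = 828*W (t(W) = 9*(91*W + W) = 9*(92*W) = 828*W)
t(111) - 33743 = 828*111 - 33743 = 91908 - 33743 = 58165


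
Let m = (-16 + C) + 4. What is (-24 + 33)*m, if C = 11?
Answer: -9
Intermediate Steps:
m = -1 (m = (-16 + 11) + 4 = -5 + 4 = -1)
(-24 + 33)*m = (-24 + 33)*(-1) = 9*(-1) = -9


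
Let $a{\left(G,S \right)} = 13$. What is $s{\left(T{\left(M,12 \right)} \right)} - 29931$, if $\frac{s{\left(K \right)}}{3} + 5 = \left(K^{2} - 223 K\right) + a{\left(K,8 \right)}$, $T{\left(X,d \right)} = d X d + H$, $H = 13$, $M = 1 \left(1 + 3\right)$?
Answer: $616815$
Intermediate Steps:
$M = 4$ ($M = 1 \cdot 4 = 4$)
$T{\left(X,d \right)} = 13 + X d^{2}$ ($T{\left(X,d \right)} = d X d + 13 = X d d + 13 = X d^{2} + 13 = 13 + X d^{2}$)
$s{\left(K \right)} = 24 - 669 K + 3 K^{2}$ ($s{\left(K \right)} = -15 + 3 \left(\left(K^{2} - 223 K\right) + 13\right) = -15 + 3 \left(13 + K^{2} - 223 K\right) = -15 + \left(39 - 669 K + 3 K^{2}\right) = 24 - 669 K + 3 K^{2}$)
$s{\left(T{\left(M,12 \right)} \right)} - 29931 = \left(24 - 669 \left(13 + 4 \cdot 12^{2}\right) + 3 \left(13 + 4 \cdot 12^{2}\right)^{2}\right) - 29931 = \left(24 - 669 \left(13 + 4 \cdot 144\right) + 3 \left(13 + 4 \cdot 144\right)^{2}\right) - 29931 = \left(24 - 669 \left(13 + 576\right) + 3 \left(13 + 576\right)^{2}\right) - 29931 = \left(24 - 394041 + 3 \cdot 589^{2}\right) - 29931 = \left(24 - 394041 + 3 \cdot 346921\right) - 29931 = \left(24 - 394041 + 1040763\right) - 29931 = 646746 - 29931 = 616815$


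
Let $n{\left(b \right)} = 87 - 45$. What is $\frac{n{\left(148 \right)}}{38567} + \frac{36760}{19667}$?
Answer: $\frac{1418548934}{758497189} \approx 1.8702$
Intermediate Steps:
$n{\left(b \right)} = 42$
$\frac{n{\left(148 \right)}}{38567} + \frac{36760}{19667} = \frac{42}{38567} + \frac{36760}{19667} = \frac{1418548934}{758497189}$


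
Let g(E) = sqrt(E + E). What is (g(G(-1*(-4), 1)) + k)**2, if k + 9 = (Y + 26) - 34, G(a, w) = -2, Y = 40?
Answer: 525 + 92*I ≈ 525.0 + 92.0*I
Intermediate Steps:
k = 23 (k = -9 + ((40 + 26) - 34) = -9 + (66 - 34) = -9 + 32 = 23)
g(E) = sqrt(2)*sqrt(E) (g(E) = sqrt(2*E) = sqrt(2)*sqrt(E))
(g(G(-1*(-4), 1)) + k)**2 = (sqrt(2)*sqrt(-2) + 23)**2 = (sqrt(2)*(I*sqrt(2)) + 23)**2 = (2*I + 23)**2 = (23 + 2*I)**2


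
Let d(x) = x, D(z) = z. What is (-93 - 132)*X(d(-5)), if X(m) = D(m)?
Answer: 1125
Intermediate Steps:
X(m) = m
(-93 - 132)*X(d(-5)) = (-93 - 132)*(-5) = -225*(-5) = 1125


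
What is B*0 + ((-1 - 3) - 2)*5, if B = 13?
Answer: -30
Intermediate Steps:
B*0 + ((-1 - 3) - 2)*5 = 13*0 + ((-1 - 3) - 2)*5 = 0 + (-4 - 2)*5 = 0 - 6*5 = 0 - 30 = -30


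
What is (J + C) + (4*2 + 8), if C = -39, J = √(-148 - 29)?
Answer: -23 + I*√177 ≈ -23.0 + 13.304*I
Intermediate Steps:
J = I*√177 (J = √(-177) = I*√177 ≈ 13.304*I)
(J + C) + (4*2 + 8) = (I*√177 - 39) + (4*2 + 8) = (-39 + I*√177) + (8 + 8) = (-39 + I*√177) + 16 = -23 + I*√177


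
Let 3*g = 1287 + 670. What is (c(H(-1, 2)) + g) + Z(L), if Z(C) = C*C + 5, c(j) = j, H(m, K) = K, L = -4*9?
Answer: 5866/3 ≈ 1955.3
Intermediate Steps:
L = -36
g = 1957/3 (g = (1287 + 670)/3 = (1/3)*1957 = 1957/3 ≈ 652.33)
Z(C) = 5 + C**2 (Z(C) = C**2 + 5 = 5 + C**2)
(c(H(-1, 2)) + g) + Z(L) = (2 + 1957/3) + (5 + (-36)**2) = 1963/3 + (5 + 1296) = 1963/3 + 1301 = 5866/3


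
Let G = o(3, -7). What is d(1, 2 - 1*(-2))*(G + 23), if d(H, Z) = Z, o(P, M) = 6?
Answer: 116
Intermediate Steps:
G = 6
d(1, 2 - 1*(-2))*(G + 23) = (2 - 1*(-2))*(6 + 23) = (2 + 2)*29 = 4*29 = 116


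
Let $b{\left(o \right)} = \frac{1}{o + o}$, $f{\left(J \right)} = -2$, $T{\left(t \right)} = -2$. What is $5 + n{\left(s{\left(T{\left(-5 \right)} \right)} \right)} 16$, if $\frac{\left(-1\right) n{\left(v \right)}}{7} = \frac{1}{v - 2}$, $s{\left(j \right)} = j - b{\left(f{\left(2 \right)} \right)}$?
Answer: $\frac{523}{15} \approx 34.867$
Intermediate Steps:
$b{\left(o \right)} = \frac{1}{2 o}$
$s{\left(j \right)} = \frac{1}{4} + j$ ($s{\left(j \right)} = j - \frac{1}{2 \left(-2\right)} = j - \frac{1}{2} \left(- \frac{1}{2}\right) = j - - \frac{1}{4} = j + \frac{1}{4} = \frac{1}{4} + j$)
$n{\left(v \right)} = - \frac{7}{-2 + v}$ ($n{\left(v \right)} = - \frac{7}{v - 2} = - \frac{7}{-2 + v}$)
$5 + n{\left(s{\left(T{\left(-5 \right)} \right)} \right)} 16 = 5 + - \frac{7}{-2 + \left(\frac{1}{4} - 2\right)} 16 = 5 + - \frac{7}{-2 - \frac{7}{4}} \cdot 16 = 5 + - \frac{7}{- \frac{15}{4}} \cdot 16 = 5 + \left(-7\right) \left(- \frac{4}{15}\right) 16 = 5 + \frac{28}{15} \cdot 16 = 5 + \frac{448}{15} = \frac{523}{15}$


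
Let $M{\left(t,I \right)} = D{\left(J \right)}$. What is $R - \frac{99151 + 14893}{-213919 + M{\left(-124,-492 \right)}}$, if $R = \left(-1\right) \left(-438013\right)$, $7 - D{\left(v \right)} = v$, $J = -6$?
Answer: $\frac{6692408773}{15279} \approx 4.3801 \cdot 10^{5}$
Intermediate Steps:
$D{\left(v \right)} = 7 - v$
$M{\left(t,I \right)} = 13$ ($M{\left(t,I \right)} = 7 - -6 = 7 + 6 = 13$)
$R = 438013$
$R - \frac{99151 + 14893}{-213919 + M{\left(-124,-492 \right)}} = 438013 - \frac{99151 + 14893}{-213919 + 13} = 438013 - \frac{114044}{-213906} = 438013 - 114044 \left(- \frac{1}{213906}\right) = 438013 - - \frac{8146}{15279} = 438013 + \frac{8146}{15279} = \frac{6692408773}{15279}$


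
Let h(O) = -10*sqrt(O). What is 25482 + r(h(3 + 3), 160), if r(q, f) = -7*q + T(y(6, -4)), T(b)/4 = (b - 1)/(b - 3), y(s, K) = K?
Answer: 178394/7 + 70*sqrt(6) ≈ 25656.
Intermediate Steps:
T(b) = 4*(-1 + b)/(-3 + b) (T(b) = 4*((b - 1)/(b - 3)) = 4*((-1 + b)/(-3 + b)) = 4*(-1 + b)/(-3 + b))
r(q, f) = 20/7 - 7*q (r(q, f) = -7*q + 4*(-1 - 4)/(-3 - 4) = -7*q + 4*(-5)/(-7) = -7*q + 4*(-1/7)*(-5) = -7*q + 20/7 = 20/7 - 7*q)
25482 + r(h(3 + 3), 160) = 25482 + (20/7 - (-70)*sqrt(3 + 3)) = 25482 + (20/7 - (-70)*sqrt(6)) = 25482 + (20/7 + 70*sqrt(6)) = 178394/7 + 70*sqrt(6)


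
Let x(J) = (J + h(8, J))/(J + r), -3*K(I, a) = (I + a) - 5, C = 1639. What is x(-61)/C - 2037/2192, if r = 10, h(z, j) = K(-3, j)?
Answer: -170187497/183227088 ≈ -0.92883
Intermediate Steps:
K(I, a) = 5/3 - I/3 - a/3 (K(I, a) = -((I + a) - 5)/3 = -(-5 + I + a)/3 = 5/3 - I/3 - a/3)
h(z, j) = 8/3 - j/3 (h(z, j) = 5/3 - 1/3*(-3) - j/3 = 5/3 + 1 - j/3 = 8/3 - j/3)
x(J) = (8/3 + 2*J/3)/(10 + J) (x(J) = (J + (8/3 - J/3))/(J + 10) = (8/3 + 2*J/3)/(10 + J))
x(-61)/C - 2037/2192 = (2*(4 - 61)/(3*(10 - 61)))/1639 - 2037/2192 = ((2/3)*(-57)/(-51))*(1/1639) - 2037*1/2192 = ((2/3)*(-1/51)*(-57))*(1/1639) - 2037/2192 = (38/51)*(1/1639) - 2037/2192 = 38/83589 - 2037/2192 = -170187497/183227088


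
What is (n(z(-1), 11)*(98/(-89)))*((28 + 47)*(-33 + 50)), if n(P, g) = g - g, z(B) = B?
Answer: 0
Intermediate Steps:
n(P, g) = 0
(n(z(-1), 11)*(98/(-89)))*((28 + 47)*(-33 + 50)) = (0*(98/(-89)))*((28 + 47)*(-33 + 50)) = (0*(98*(-1/89)))*(75*17) = (0*(-98/89))*1275 = 0*1275 = 0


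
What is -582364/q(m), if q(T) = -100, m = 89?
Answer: 145591/25 ≈ 5823.6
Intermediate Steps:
-582364/q(m) = -582364/(-100) = -582364*(-1)/100 = -53*(-2747/25) = 145591/25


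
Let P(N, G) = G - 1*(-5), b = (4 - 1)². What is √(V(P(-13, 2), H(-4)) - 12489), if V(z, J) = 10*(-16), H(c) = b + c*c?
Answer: I*√12649 ≈ 112.47*I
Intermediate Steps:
b = 9 (b = 3² = 9)
P(N, G) = 5 + G (P(N, G) = G + 5 = 5 + G)
H(c) = 9 + c² (H(c) = 9 + c*c = 9 + c²)
V(z, J) = -160
√(V(P(-13, 2), H(-4)) - 12489) = √(-160 - 12489) = √(-12649) = I*√12649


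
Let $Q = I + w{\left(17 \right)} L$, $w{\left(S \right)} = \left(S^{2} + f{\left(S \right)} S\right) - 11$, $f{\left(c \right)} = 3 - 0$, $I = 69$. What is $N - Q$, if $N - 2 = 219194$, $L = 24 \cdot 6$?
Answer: $171751$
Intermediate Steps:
$L = 144$
$f{\left(c \right)} = 3$ ($f{\left(c \right)} = 3 + 0 = 3$)
$w{\left(S \right)} = -11 + S^{2} + 3 S$ ($w{\left(S \right)} = \left(S^{2} + 3 S\right) - 11 = -11 + S^{2} + 3 S$)
$N = 219196$ ($N = 2 + 219194 = 219196$)
$Q = 47445$ ($Q = 69 + \left(-11 + 17^{2} + 3 \cdot 17\right) 144 = 69 + \left(-11 + 289 + 51\right) 144 = 69 + 329 \cdot 144 = 69 + 47376 = 47445$)
$N - Q = 219196 - 47445 = 171751$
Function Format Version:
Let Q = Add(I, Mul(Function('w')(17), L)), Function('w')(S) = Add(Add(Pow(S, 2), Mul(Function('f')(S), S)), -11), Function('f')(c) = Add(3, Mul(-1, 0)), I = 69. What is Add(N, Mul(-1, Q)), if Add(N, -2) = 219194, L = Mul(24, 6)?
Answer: 171751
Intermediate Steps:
L = 144
Function('f')(c) = 3 (Function('f')(c) = Add(3, 0) = 3)
Function('w')(S) = Add(-11, Pow(S, 2), Mul(3, S)) (Function('w')(S) = Add(Add(Pow(S, 2), Mul(3, S)), -11) = Add(-11, Pow(S, 2), Mul(3, S)))
N = 219196 (N = Add(2, 219194) = 219196)
Q = 47445 (Q = Add(69, Mul(Add(-11, Pow(17, 2), Mul(3, 17)), 144)) = Add(69, Mul(Add(-11, 289, 51), 144)) = Add(69, Mul(329, 144)) = Add(69, 47376) = 47445)
Add(N, Mul(-1, Q)) = Add(219196, Mul(-1, 47445)) = Add(219196, -47445) = 171751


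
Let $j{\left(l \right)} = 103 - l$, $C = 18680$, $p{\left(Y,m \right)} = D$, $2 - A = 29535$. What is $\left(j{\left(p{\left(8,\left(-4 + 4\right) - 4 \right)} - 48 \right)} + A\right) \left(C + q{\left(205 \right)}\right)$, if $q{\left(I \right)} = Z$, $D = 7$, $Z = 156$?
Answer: $-553571204$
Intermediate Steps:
$A = -29533$ ($A = 2 - 29535 = -29533$)
$p{\left(Y,m \right)} = 7$
$q{\left(I \right)} = 156$
$\left(j{\left(p{\left(8,\left(-4 + 4\right) - 4 \right)} - 48 \right)} + A\right) \left(C + q{\left(205 \right)}\right) = \left(\left(103 - \left(7 - 48\right)\right) - 29533\right) \left(18680 + 156\right) = \left(\left(103 - -41\right) - 29533\right) 18836 = \left(\left(103 + 41\right) - 29533\right) 18836 = \left(144 - 29533\right) 18836 = \left(-29389\right) 18836 = -553571204$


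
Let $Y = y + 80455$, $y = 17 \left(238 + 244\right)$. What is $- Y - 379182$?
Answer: $-467831$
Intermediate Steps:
$y = 8194$ ($y = 17 \cdot 482 = 8194$)
$Y = 88649$ ($Y = 8194 + 80455 = 88649$)
$- Y - 379182 = \left(-1\right) 88649 - 379182 = -88649 - 379182 = -467831$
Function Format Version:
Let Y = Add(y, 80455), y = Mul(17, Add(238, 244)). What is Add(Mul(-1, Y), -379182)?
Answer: -467831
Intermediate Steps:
y = 8194 (y = Mul(17, 482) = 8194)
Y = 88649 (Y = Add(8194, 80455) = 88649)
Add(Mul(-1, Y), -379182) = Add(Mul(-1, 88649), -379182) = Add(-88649, -379182) = -467831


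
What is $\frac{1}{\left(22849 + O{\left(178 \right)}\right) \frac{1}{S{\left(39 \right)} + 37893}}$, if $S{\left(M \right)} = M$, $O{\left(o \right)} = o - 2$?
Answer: $\frac{12644}{7675} \approx 1.6474$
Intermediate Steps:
$O{\left(o \right)} = -2 + o$ ($O{\left(o \right)} = o - 2 = -2 + o$)
$\frac{1}{\left(22849 + O{\left(178 \right)}\right) \frac{1}{S{\left(39 \right)} + 37893}} = \frac{1}{\left(22849 + \left(-2 + 178\right)\right) \frac{1}{39 + 37893}} = \frac{1}{\left(22849 + 176\right) \frac{1}{37932}} = \frac{1}{23025 \cdot \frac{1}{37932}} = \frac{1}{\frac{7675}{12644}} = \frac{12644}{7675}$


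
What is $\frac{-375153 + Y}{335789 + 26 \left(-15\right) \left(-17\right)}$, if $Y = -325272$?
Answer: $- \frac{63675}{31129} \approx -2.0455$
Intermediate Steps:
$\frac{-375153 + Y}{335789 + 26 \left(-15\right) \left(-17\right)} = \frac{-375153 - 325272}{335789 + 26 \left(-15\right) \left(-17\right)} = - \frac{700425}{335789 - -6630} = - \frac{700425}{335789 + 6630} = - \frac{700425}{342419} = \left(-700425\right) \frac{1}{342419} = - \frac{63675}{31129}$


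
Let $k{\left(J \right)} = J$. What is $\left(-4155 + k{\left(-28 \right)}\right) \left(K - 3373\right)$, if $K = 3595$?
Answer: $-928626$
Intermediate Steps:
$\left(-4155 + k{\left(-28 \right)}\right) \left(K - 3373\right) = \left(-4155 - 28\right) \left(3595 - 3373\right) = \left(-4183\right) 222 = -928626$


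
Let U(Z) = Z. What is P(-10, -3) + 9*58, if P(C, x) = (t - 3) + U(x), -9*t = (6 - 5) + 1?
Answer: 4642/9 ≈ 515.78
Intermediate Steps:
t = -2/9 (t = -((6 - 5) + 1)/9 = -(1 + 1)/9 = -⅑*2 = -2/9 ≈ -0.22222)
P(C, x) = -29/9 + x (P(C, x) = (-2/9 - 3) + x = -29/9 + x)
P(-10, -3) + 9*58 = (-29/9 - 3) + 9*58 = -56/9 + 522 = 4642/9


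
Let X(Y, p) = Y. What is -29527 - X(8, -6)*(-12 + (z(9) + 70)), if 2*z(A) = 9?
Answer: -30027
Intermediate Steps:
z(A) = 9/2 (z(A) = (½)*9 = 9/2)
-29527 - X(8, -6)*(-12 + (z(9) + 70)) = -29527 - 8*(-12 + (9/2 + 70)) = -29527 - 8*(-12 + 149/2) = -29527 - 8*125/2 = -29527 - 1*500 = -29527 - 500 = -30027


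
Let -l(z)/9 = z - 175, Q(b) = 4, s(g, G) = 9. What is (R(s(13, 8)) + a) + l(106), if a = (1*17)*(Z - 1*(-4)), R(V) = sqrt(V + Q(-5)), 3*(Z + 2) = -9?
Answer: 604 + sqrt(13) ≈ 607.61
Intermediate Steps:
Z = -5 (Z = -2 + (1/3)*(-9) = -2 - 3 = -5)
l(z) = 1575 - 9*z (l(z) = -9*(z - 175) = -9*(-175 + z) = 1575 - 9*z)
R(V) = sqrt(4 + V) (R(V) = sqrt(V + 4) = sqrt(4 + V))
a = -17 (a = (1*17)*(-5 - 1*(-4)) = 17*(-5 + 4) = 17*(-1) = -17)
(R(s(13, 8)) + a) + l(106) = (sqrt(4 + 9) - 17) + (1575 - 9*106) = (sqrt(13) - 17) + (1575 - 954) = (-17 + sqrt(13)) + 621 = 604 + sqrt(13)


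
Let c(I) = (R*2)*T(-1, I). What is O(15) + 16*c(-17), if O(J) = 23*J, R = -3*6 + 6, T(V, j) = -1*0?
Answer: 345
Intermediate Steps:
T(V, j) = 0
R = -12 (R = -18 + 6 = -12)
c(I) = 0 (c(I) = -12*2*0 = -24*0 = 0)
O(15) + 16*c(-17) = 23*15 + 16*0 = 345 + 0 = 345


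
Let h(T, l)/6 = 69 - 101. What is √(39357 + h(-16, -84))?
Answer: √39165 ≈ 197.90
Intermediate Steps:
h(T, l) = -192 (h(T, l) = 6*(69 - 101) = 6*(-32) = -192)
√(39357 + h(-16, -84)) = √(39357 - 192) = √39165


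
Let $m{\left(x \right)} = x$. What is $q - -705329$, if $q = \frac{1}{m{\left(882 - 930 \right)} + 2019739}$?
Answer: $\frac{1424546633340}{2019691} \approx 7.0533 \cdot 10^{5}$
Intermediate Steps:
$q = \frac{1}{2019691}$ ($q = \frac{1}{\left(882 - 930\right) + 2019739} = \frac{1}{-48 + 2019739} = \frac{1}{2019691} \approx 4.9513 \cdot 10^{-7}$)
$q - -705329 = \frac{1}{2019691} - -705329 = \frac{1}{2019691} + 705329 = \frac{1424546633340}{2019691}$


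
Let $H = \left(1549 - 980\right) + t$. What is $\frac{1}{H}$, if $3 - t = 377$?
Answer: $\frac{1}{195} \approx 0.0051282$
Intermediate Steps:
$t = -374$ ($t = 3 - 377 = -374$)
$H = 195$ ($H = \left(1549 - 980\right) - 374 = 569 - 374 = 195$)
$\frac{1}{H} = \frac{1}{195}$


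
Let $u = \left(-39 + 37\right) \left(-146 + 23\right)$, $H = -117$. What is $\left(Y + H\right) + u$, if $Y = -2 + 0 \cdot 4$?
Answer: $127$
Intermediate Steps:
$u = 246$ ($u = \left(-2\right) \left(-123\right) = 246$)
$Y = -2$ ($Y = -2 + 0 = -2$)
$\left(Y + H\right) + u = \left(-2 - 117\right) + 246 = -119 + 246 = 127$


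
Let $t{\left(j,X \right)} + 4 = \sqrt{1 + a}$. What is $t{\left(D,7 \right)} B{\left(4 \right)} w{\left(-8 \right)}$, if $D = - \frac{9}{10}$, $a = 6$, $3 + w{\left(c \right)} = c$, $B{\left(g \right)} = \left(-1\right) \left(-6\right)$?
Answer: $264 - 66 \sqrt{7} \approx 89.38$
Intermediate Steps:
$B{\left(g \right)} = 6$
$w{\left(c \right)} = -3 + c$
$D = - \frac{9}{10}$ ($D = \left(-9\right) \frac{1}{10} = - \frac{9}{10} \approx -0.9$)
$t{\left(j,X \right)} = -4 + \sqrt{7}$ ($t{\left(j,X \right)} = -4 + \sqrt{1 + 6} = -4 + \sqrt{7}$)
$t{\left(D,7 \right)} B{\left(4 \right)} w{\left(-8 \right)} = \left(-4 + \sqrt{7}\right) 6 \left(-3 - 8\right) = \left(-24 + 6 \sqrt{7}\right) \left(-11\right) = 264 - 66 \sqrt{7}$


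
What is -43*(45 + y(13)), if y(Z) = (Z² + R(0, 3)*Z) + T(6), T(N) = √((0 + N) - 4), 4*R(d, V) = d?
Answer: -9202 - 43*√2 ≈ -9262.8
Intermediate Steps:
R(d, V) = d/4
T(N) = √(-4 + N) (T(N) = √(N - 4) = √(-4 + N))
y(Z) = √2 + Z² (y(Z) = (Z² + ((¼)*0)*Z) + √(-4 + 6) = (Z² + 0*Z) + √2 = (Z² + 0) + √2 = Z² + √2 = √2 + Z²)
-43*(45 + y(13)) = -43*(45 + (√2 + 13²)) = -43*(45 + (√2 + 169)) = -43*(45 + (169 + √2)) = -43*(214 + √2) = -9202 - 43*√2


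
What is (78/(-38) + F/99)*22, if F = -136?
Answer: -12890/171 ≈ -75.380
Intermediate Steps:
(78/(-38) + F/99)*22 = (78/(-38) - 136/99)*22 = (78*(-1/38) - 136*1/99)*22 = (-39/19 - 136/99)*22 = -6445/1881*22 = -12890/171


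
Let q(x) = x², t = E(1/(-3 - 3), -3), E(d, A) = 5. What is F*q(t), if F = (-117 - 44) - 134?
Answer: -7375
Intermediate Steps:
t = 5
F = -295 (F = -161 - 134 = -295)
F*q(t) = -295*5² = -295*25 = -7375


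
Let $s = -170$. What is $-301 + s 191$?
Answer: $-32771$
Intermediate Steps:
$-301 + s 191 = -301 - 32470 = -32771$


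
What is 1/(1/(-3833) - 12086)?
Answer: -3833/46325639 ≈ -8.2740e-5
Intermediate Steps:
1/(1/(-3833) - 12086) = 1/(-1/3833 - 12086) = 1/(-46325639/3833) = -3833/46325639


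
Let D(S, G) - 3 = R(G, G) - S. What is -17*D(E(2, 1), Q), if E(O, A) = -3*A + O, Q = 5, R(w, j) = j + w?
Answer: -238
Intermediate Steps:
E(O, A) = O - 3*A
D(S, G) = 3 - S + 2*G (D(S, G) = 3 + ((G + G) - S) = 3 + (2*G - S) = 3 + (-S + 2*G) = 3 - S + 2*G)
-17*D(E(2, 1), Q) = -17*(3 - (2 - 3*1) + 2*5) = -17*(3 - (2 - 3) + 10) = -17*(3 - 1*(-1) + 10) = -17*(3 + 1 + 10) = -17*14 = -238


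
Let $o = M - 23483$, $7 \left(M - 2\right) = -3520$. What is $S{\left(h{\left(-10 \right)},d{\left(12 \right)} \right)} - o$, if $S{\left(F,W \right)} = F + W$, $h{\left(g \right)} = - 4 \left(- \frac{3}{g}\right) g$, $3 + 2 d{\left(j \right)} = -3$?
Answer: $\frac{167950}{7} \approx 23993.0$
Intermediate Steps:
$M = - \frac{3506}{7}$ ($M = 2 + \frac{1}{7} \left(-3520\right) = 2 - \frac{3520}{7} = - \frac{3506}{7} \approx -500.86$)
$o = - \frac{167887}{7}$ ($o = - \frac{3506}{7} - 23483 = - \frac{167887}{7} \approx -23984.0$)
$d{\left(j \right)} = -3$ ($d{\left(j \right)} = - \frac{3}{2} + \frac{1}{2} \left(-3\right) = - \frac{3}{2} - \frac{3}{2} = -3$)
$h{\left(g \right)} = 12$ ($h{\left(g \right)} = \frac{12}{g} g = 12$)
$S{\left(h{\left(-10 \right)},d{\left(12 \right)} \right)} - o = \left(12 - 3\right) - - \frac{167887}{7} = 9 + \frac{167887}{7} = \frac{167950}{7}$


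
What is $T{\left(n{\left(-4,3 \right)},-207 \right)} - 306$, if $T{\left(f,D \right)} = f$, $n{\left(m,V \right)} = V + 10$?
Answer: $-293$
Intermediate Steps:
$n{\left(m,V \right)} = 10 + V$
$T{\left(n{\left(-4,3 \right)},-207 \right)} - 306 = \left(10 + 3\right) - 306 = 13 - 306 = -293$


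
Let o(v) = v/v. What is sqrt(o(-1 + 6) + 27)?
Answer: 2*sqrt(7) ≈ 5.2915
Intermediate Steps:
o(v) = 1
sqrt(o(-1 + 6) + 27) = sqrt(1 + 27) = sqrt(28) = 2*sqrt(7)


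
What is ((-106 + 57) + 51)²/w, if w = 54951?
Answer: 4/54951 ≈ 7.2792e-5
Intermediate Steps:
((-106 + 57) + 51)²/w = ((-106 + 57) + 51)²/54951 = (-49 + 51)²*(1/54951) = 2²*(1/54951) = 4*(1/54951) = 4/54951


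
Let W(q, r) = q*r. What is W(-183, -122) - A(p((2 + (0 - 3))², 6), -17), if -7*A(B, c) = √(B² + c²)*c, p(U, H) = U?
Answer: 22326 - 17*√290/7 ≈ 22285.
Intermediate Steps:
A(B, c) = -c*√(B² + c²)/7 (A(B, c) = -√(B² + c²)*c/7 = -c*√(B² + c²)/7)
W(-183, -122) - A(p((2 + (0 - 3))², 6), -17) = -183*(-122) - (-1)*(-17)*√(((2 + (0 - 3))²)² + (-17)²)/7 = 22326 - (-1)*(-17)*√(((2 - 3)²)² + 289)/7 = 22326 - (-1)*(-17)*√(((-1)²)² + 289)/7 = 22326 - (-1)*(-17)*√(1² + 289)/7 = 22326 - (-1)*(-17)*√(1 + 289)/7 = 22326 - (-1)*(-17)*√290/7 = 22326 - 17*√290/7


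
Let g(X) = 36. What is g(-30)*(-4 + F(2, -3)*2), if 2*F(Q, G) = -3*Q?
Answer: -360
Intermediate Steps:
F(Q, G) = -3*Q/2 (F(Q, G) = (-3*Q)/2 = -3*Q/2)
g(-30)*(-4 + F(2, -3)*2) = 36*(-4 - 3/2*2*2) = 36*(-4 - 3*2) = 36*(-4 - 6) = 36*(-10) = -360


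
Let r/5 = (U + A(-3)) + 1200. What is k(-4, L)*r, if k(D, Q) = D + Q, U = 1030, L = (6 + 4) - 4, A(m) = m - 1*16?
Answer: 22110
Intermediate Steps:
A(m) = -16 + m (A(m) = m - 16 = -16 + m)
L = 6 (L = 10 - 4 = 6)
r = 11055 (r = 5*((1030 + (-16 - 3)) + 1200) = 5*((1030 - 19) + 1200) = 5*(1011 + 1200) = 5*2211 = 11055)
k(-4, L)*r = (-4 + 6)*11055 = 2*11055 = 22110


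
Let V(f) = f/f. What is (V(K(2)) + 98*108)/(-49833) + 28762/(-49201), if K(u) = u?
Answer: -1954089331/2451833433 ≈ -0.79699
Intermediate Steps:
V(f) = 1
(V(K(2)) + 98*108)/(-49833) + 28762/(-49201) = (1 + 98*108)/(-49833) + 28762/(-49201) = (1 + 10584)*(-1/49833) + 28762*(-1/49201) = 10585*(-1/49833) - 28762/49201 = -10585/49833 - 28762/49201 = -1954089331/2451833433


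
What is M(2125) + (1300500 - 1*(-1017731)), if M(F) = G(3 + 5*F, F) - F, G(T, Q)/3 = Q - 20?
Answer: 2322421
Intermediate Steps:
G(T, Q) = -60 + 3*Q (G(T, Q) = 3*(Q - 20) = 3*(-20 + Q) = -60 + 3*Q)
M(F) = -60 + 2*F (M(F) = (-60 + 3*F) - F = -60 + 2*F)
M(2125) + (1300500 - 1*(-1017731)) = (-60 + 2*2125) + (1300500 - 1*(-1017731)) = (-60 + 4250) + (1300500 + 1017731) = 4190 + 2318231 = 2322421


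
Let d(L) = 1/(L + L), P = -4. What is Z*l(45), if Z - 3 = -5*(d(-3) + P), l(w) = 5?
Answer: 715/6 ≈ 119.17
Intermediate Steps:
d(L) = 1/(2*L)
Z = 143/6 (Z = 3 - 5*((½)/(-3) - 4) = 3 - 5*((½)*(-⅓) - 4) = 3 - 5*(-⅙ - 4) = 3 - 5*(-25/6) = 3 + 125/6 = 143/6 ≈ 23.833)
Z*l(45) = (143/6)*5 = 715/6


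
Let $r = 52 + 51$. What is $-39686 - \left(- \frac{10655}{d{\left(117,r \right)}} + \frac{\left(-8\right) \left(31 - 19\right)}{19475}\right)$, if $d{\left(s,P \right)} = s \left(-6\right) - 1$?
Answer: $- \frac{28607657273}{720575} \approx -39701.0$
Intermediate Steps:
$r = 103$
$d{\left(s,P \right)} = -1 - 6 s$ ($d{\left(s,P \right)} = - 6 s - 1 = -1 - 6 s$)
$-39686 - \left(- \frac{10655}{d{\left(117,r \right)}} + \frac{\left(-8\right) \left(31 - 19\right)}{19475}\right) = -39686 - \left(- \frac{10655}{-1 - 702} + \frac{\left(-8\right) \left(31 - 19\right)}{19475}\right) = -39686 - \left(- \frac{10655}{-1 - 702} + \left(-8\right) 12 \cdot \frac{1}{19475}\right) = -39686 - \left(- \frac{10655}{-703} - \frac{96}{19475}\right) = -39686 - \left(\left(-10655\right) \left(- \frac{1}{703}\right) - \frac{96}{19475}\right) = -39686 - \left(\frac{10655}{703} - \frac{96}{19475}\right) = -39686 - \frac{10917823}{720575} = - \frac{28607657273}{720575}$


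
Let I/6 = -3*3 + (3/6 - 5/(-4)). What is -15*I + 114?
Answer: 1533/2 ≈ 766.50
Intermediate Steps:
I = -87/2 (I = 6*(-3*3 + (3/6 - 5/(-4))) = 6*(-9 + (3*(1/6) - 5*(-1/4))) = 6*(-9 + (1/2 + 5/4)) = 6*(-9 + 7/4) = 6*(-29/4) = -87/2 ≈ -43.500)
-15*I + 114 = -15*(-87/2) + 114 = 1305/2 + 114 = 1533/2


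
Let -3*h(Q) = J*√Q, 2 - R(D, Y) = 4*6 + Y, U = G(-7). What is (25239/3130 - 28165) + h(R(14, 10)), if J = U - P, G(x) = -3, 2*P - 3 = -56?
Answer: -88131211/3130 - 94*I*√2/3 ≈ -28157.0 - 44.312*I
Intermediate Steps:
P = -53/2 (P = 3/2 + (½)*(-56) = 3/2 - 28 = -53/2 ≈ -26.500)
U = -3
J = 47/2 (J = -3 - 1*(-53/2) = -3 + 53/2 = 47/2 ≈ 23.500)
R(D, Y) = -22 - Y (R(D, Y) = 2 - (4*6 + Y) = 2 - (24 + Y) = 2 + (-24 - Y) = -22 - Y)
h(Q) = -47*√Q/6
(25239/3130 - 28165) + h(R(14, 10)) = (25239/3130 - 28165) - 47*√(-22 - 1*10)/6 = (25239*(1/3130) - 28165) - 47*√(-22 - 10)/6 = (25239/3130 - 28165) - 94*I*√2/3 = -88131211/3130 - 94*I*√2/3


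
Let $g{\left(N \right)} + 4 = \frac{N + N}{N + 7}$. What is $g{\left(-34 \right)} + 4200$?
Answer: $\frac{113360}{27} \approx 4198.5$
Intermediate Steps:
$g{\left(N \right)} = -4 + \frac{2 N}{7 + N}$ ($g{\left(N \right)} = -4 + \frac{N + N}{N + 7} = -4 + \frac{2 N}{7 + N}$)
$g{\left(-34 \right)} + 4200 = \frac{2 \left(-14 - -34\right)}{7 - 34} + 4200 = \frac{2 \left(-14 + 34\right)}{-27} + 4200 = 2 \left(- \frac{1}{27}\right) 20 + 4200 = - \frac{40}{27} + 4200 = \frac{113360}{27}$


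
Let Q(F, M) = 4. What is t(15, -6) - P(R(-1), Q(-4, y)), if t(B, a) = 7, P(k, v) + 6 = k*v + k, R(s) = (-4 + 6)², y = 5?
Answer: -7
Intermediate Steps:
R(s) = 4 (R(s) = 2² = 4)
P(k, v) = -6 + k + k*v (P(k, v) = -6 + (k*v + k) = -6 + (k + k*v) = -6 + k + k*v)
t(15, -6) - P(R(-1), Q(-4, y)) = 7 - (-6 + 4 + 4*4) = 7 - (-6 + 4 + 16) = 7 - 1*14 = 7 - 14 = -7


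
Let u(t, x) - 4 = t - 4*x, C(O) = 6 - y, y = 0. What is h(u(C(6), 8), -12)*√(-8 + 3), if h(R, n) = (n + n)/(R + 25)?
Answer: -8*I*√5 ≈ -17.889*I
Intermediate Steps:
C(O) = 6 (C(O) = 6 - 1*0 = 6 + 0 = 6)
u(t, x) = 4 + t - 4*x (u(t, x) = 4 + (t - 4*x) = 4 + t - 4*x)
h(R, n) = 2*n/(25 + R) (h(R, n) = (2*n)/(25 + R) = 2*n/(25 + R))
h(u(C(6), 8), -12)*√(-8 + 3) = (2*(-12)/(25 + (4 + 6 - 4*8)))*√(-8 + 3) = (2*(-12)/(25 + (4 + 6 - 32)))*√(-5) = (2*(-12)/(25 - 22))*(I*√5) = (2*(-12)/3)*(I*√5) = (2*(-12)*(⅓))*(I*√5) = -8*I*√5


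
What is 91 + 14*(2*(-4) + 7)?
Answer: 77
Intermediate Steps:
91 + 14*(2*(-4) + 7) = 91 + 14*(-8 + 7) = 91 + 14*(-1) = 91 - 14 = 77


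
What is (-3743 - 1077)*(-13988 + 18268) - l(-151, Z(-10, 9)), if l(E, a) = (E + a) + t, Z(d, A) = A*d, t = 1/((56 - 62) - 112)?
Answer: -2434264361/118 ≈ -2.0629e+7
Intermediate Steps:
t = -1/118 (t = 1/(-6 - 112) = 1/(-118) = -1/118 ≈ -0.0084746)
l(E, a) = -1/118 + E + a (l(E, a) = (E + a) - 1/118 = -1/118 + E + a)
(-3743 - 1077)*(-13988 + 18268) - l(-151, Z(-10, 9)) = (-3743 - 1077)*(-13988 + 18268) - (-1/118 - 151 + 9*(-10)) = -4820*4280 - (-1/118 - 151 - 90) = -20629600 - 1*(-28439/118) = -20629600 + 28439/118 = -2434264361/118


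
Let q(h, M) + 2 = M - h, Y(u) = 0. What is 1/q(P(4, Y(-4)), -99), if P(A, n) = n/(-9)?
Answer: -1/101 ≈ -0.0099010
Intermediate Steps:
P(A, n) = -n/9 (P(A, n) = n*(-⅑) = -n/9)
q(h, M) = -2 + M - h (q(h, M) = -2 + (M - h) = -2 + M - h)
1/q(P(4, Y(-4)), -99) = 1/(-2 - 99 - (-1)*0/9) = 1/(-2 - 99 - 1*0) = 1/(-2 - 99 + 0) = 1/(-101) = -1/101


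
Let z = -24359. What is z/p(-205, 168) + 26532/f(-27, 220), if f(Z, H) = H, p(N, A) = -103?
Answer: 183904/515 ≈ 357.10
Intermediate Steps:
z/p(-205, 168) + 26532/f(-27, 220) = -24359/(-103) + 26532/220 = -24359*(-1/103) + 26532*(1/220) = 24359/103 + 603/5 = 183904/515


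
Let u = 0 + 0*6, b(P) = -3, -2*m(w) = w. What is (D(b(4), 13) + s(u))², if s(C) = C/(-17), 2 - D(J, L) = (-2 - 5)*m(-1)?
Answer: 121/4 ≈ 30.250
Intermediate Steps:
m(w) = -w/2
D(J, L) = 11/2 (D(J, L) = 2 - (-2 - 5)*(-½*(-1)) = 2 - (-7)/2 = 2 - 1*(-7/2) = 2 + 7/2 = 11/2)
u = 0 (u = 0 + 0 = 0)
s(C) = -C/17 (s(C) = C*(-1/17) = -C/17)
(D(b(4), 13) + s(u))² = (11/2 - 1/17*0)² = (11/2 + 0)² = (11/2)² = 121/4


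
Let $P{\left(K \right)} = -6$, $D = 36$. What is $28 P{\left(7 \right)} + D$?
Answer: $-132$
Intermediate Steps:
$28 P{\left(7 \right)} + D = 28 \left(-6\right) + 36 = -168 + 36 = -132$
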